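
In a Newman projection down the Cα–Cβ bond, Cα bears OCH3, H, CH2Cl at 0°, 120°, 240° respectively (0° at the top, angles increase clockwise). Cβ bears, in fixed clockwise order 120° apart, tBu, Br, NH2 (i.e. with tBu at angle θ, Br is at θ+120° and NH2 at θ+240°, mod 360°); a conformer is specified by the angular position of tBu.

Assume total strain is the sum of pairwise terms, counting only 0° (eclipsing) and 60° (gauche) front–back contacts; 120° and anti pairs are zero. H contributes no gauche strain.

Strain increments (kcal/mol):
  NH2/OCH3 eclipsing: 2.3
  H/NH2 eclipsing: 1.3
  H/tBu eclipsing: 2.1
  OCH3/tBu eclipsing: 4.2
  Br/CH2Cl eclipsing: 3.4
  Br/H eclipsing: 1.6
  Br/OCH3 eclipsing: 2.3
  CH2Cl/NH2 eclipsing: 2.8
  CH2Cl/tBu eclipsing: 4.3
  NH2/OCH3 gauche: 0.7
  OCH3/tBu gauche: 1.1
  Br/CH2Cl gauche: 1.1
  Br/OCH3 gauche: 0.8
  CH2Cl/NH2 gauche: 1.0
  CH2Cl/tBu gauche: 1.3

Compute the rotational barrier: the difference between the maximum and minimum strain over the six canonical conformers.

tBu at 0° (eclipsed): OCH3–tBu eclipsed, H–Br eclipsed, CH2Cl–NH2 eclipsed; 4.2 + 1.6 + 2.8 = 8.6 kcal/mol.
tBu at 60° (staggered): OCH3–tBu gauche, OCH3–NH2 gauche, CH2Cl–Br gauche, CH2Cl–NH2 gauche; 1.1 + 0.7 + 1.1 + 1.0 = 3.9 kcal/mol.
tBu at 120° (eclipsed): OCH3–NH2 eclipsed, H–tBu eclipsed, CH2Cl–Br eclipsed; 2.3 + 2.1 + 3.4 = 7.8 kcal/mol.
tBu at 180° (staggered): OCH3–Br gauche, OCH3–NH2 gauche, CH2Cl–tBu gauche, CH2Cl–Br gauche; 0.8 + 0.7 + 1.3 + 1.1 = 3.9 kcal/mol.
tBu at 240° (eclipsed): OCH3–Br eclipsed, H–NH2 eclipsed, CH2Cl–tBu eclipsed; 2.3 + 1.3 + 4.3 = 7.9 kcal/mol.
tBu at 300° (staggered): OCH3–tBu gauche, OCH3–Br gauche, CH2Cl–tBu gauche, CH2Cl–NH2 gauche; 1.1 + 0.8 + 1.3 + 1.0 = 4.2 kcal/mol.
Max at 0° (8.6 kcal/mol), min at 60° (3.9 kcal/mol); barrier = 4.7 kcal/mol.

4.7 kcal/mol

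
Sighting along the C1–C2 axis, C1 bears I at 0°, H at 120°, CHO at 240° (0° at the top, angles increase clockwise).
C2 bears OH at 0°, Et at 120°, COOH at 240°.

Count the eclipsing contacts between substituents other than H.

2

Non-H eclipsing pairs: I(0°)/OH(0°); CHO(240°)/COOH(240°) — 2 interactions.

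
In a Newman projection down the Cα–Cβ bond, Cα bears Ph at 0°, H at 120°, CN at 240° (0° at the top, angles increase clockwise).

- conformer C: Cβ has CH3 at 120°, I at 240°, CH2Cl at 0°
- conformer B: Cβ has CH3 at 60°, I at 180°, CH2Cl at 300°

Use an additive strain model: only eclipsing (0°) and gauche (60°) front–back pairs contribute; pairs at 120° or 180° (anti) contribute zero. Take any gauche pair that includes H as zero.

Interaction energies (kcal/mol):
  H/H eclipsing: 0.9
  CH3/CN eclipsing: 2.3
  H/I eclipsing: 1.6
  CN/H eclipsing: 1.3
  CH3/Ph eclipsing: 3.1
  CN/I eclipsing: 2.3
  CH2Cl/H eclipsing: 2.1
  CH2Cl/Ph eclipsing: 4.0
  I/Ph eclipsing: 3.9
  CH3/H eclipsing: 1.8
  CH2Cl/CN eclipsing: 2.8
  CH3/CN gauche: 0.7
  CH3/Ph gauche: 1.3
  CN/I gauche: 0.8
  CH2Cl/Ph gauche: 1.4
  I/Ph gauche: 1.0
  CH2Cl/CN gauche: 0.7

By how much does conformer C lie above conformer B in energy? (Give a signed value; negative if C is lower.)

+3.9 kcal/mol

C (eclipsed): Ph–CH2Cl eclipsed, H–CH3 eclipsed, CN–I eclipsed; 4.0 + 1.8 + 2.3 = 8.1 kcal/mol.
B (staggered): Ph–CH3 gauche, Ph–CH2Cl gauche, CN–I gauche, CN–CH2Cl gauche; 1.3 + 1.4 + 0.8 + 0.7 = 4.2 kcal/mol.
E(C) − E(B) = 8.1 − 4.2 = +3.9 kcal/mol.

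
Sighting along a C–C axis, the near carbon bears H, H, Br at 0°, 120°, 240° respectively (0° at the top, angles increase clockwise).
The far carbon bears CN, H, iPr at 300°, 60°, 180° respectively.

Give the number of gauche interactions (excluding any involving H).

2

Non-H gauche pairs: Br(240°)/CN(300°); Br(240°)/iPr(180°) — 2 interactions.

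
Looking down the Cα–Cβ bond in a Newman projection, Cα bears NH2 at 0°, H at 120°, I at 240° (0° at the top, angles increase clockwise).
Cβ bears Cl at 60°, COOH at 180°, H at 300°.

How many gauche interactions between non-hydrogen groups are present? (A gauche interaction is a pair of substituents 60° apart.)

2

Non-H gauche pairs: NH2(0°)/Cl(60°); I(240°)/COOH(180°) — 2 interactions.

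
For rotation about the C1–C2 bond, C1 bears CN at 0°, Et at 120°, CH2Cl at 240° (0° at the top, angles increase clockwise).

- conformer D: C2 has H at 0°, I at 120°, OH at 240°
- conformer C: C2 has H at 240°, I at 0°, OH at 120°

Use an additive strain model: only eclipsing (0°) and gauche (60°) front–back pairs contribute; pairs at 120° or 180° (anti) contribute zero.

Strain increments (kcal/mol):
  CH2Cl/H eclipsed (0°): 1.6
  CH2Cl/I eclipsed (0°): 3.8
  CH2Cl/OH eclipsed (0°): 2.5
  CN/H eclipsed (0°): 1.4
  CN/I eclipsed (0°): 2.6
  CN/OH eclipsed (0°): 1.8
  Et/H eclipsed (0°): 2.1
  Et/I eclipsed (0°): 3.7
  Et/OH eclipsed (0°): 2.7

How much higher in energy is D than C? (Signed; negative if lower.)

D (eclipsed): CN–H eclipsed, Et–I eclipsed, CH2Cl–OH eclipsed; 1.4 + 3.7 + 2.5 = 7.6 kcal/mol.
C (eclipsed): CN–I eclipsed, Et–OH eclipsed, CH2Cl–H eclipsed; 2.6 + 2.7 + 1.6 = 6.9 kcal/mol.
E(D) − E(C) = 7.6 − 6.9 = +0.7 kcal/mol.

+0.7 kcal/mol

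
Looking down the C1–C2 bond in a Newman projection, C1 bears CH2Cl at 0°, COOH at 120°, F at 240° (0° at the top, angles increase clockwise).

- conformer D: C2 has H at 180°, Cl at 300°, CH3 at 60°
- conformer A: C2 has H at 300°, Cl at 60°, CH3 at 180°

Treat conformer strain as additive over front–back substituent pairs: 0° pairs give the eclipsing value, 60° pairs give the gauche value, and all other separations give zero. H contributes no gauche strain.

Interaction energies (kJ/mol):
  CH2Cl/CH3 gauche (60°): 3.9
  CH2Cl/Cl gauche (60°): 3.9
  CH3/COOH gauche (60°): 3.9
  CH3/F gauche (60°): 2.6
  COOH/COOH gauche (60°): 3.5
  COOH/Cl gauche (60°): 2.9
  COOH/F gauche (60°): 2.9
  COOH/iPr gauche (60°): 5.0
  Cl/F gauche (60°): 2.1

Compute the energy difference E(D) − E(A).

+0.5 kJ/mol

D (staggered): CH2Cl(0°)/Cl(300°) gauche 3.9; CH2Cl(0°)/CH3(60°) gauche 3.9; COOH(120°)/CH3(60°) gauche 3.9; F(240°)/Cl(300°) gauche 2.1 → 13.8 kJ/mol.
A (staggered): CH2Cl(0°)/Cl(60°) gauche 3.9; COOH(120°)/Cl(60°) gauche 2.9; COOH(120°)/CH3(180°) gauche 3.9; F(240°)/CH3(180°) gauche 2.6 → 13.3 kJ/mol.
E(D) − E(A) = 13.8 − 13.3 = +0.5 kJ/mol.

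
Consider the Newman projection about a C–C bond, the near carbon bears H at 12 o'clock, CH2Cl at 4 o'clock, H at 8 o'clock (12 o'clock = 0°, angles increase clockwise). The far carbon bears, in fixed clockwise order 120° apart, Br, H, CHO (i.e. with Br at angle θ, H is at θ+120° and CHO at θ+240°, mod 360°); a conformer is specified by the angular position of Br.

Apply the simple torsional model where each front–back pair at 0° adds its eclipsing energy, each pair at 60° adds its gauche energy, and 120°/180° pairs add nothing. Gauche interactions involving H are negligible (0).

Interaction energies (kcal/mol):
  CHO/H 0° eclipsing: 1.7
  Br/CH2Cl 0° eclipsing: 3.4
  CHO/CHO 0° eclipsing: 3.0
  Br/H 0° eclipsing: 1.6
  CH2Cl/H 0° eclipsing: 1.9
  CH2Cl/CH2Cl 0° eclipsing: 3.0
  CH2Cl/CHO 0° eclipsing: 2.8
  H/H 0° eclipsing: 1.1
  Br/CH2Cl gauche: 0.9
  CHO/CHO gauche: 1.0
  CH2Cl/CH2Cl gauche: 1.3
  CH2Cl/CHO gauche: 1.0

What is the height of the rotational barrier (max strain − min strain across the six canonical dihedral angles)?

Br at 0° (eclipsed): H–Br eclipsed, CH2Cl–H eclipsed, H–CHO eclipsed; 1.6 + 1.9 + 1.7 = 5.2 kcal/mol.
Br at 60° (staggered): CH2Cl–Br gauche; 0.9 = 0.9 kcal/mol.
Br at 120° (eclipsed): H–CHO eclipsed, CH2Cl–Br eclipsed, H–H eclipsed; 1.7 + 3.4 + 1.1 = 6.2 kcal/mol.
Br at 180° (staggered): CH2Cl–Br gauche, CH2Cl–CHO gauche; 0.9 + 1.0 = 1.9 kcal/mol.
Br at 240° (eclipsed): H–H eclipsed, CH2Cl–CHO eclipsed, H–Br eclipsed; 1.1 + 2.8 + 1.6 = 5.5 kcal/mol.
Br at 300° (staggered): CH2Cl–CHO gauche; 1.0 = 1.0 kcal/mol.
Max at 120° (6.2 kcal/mol), min at 60° (0.9 kcal/mol); barrier = 5.3 kcal/mol.

5.3 kcal/mol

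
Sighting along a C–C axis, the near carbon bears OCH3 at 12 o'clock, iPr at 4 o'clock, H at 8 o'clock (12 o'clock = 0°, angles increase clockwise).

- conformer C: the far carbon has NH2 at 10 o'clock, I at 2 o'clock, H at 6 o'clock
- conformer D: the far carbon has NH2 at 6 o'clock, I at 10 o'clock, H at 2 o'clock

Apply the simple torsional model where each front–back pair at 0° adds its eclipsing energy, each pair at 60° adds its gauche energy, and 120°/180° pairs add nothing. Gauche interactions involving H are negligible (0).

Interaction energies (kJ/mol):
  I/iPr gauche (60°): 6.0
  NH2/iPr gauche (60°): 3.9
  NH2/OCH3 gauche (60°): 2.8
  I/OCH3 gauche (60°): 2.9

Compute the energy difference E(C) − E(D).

+4.9 kJ/mol

C (staggered): OCH3–NH2 gauche, OCH3–I gauche, iPr–I gauche; 2.8 + 2.9 + 6.0 = 11.7 kJ/mol.
D (staggered): OCH3–I gauche, iPr–NH2 gauche; 2.9 + 3.9 = 6.8 kJ/mol.
E(C) − E(D) = 11.7 − 6.8 = +4.9 kJ/mol.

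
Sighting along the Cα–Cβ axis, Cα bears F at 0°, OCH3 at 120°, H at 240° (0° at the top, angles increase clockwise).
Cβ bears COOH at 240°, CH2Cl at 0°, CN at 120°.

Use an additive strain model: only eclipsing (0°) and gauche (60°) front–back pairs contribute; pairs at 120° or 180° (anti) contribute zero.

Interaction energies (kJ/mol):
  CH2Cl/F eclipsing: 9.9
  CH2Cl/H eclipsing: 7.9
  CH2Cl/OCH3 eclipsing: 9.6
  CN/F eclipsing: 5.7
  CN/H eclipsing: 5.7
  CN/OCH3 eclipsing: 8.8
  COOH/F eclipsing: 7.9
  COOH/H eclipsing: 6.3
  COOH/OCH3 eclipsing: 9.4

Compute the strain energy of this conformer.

This conformer (eclipsed): F(0°)/CH2Cl(0°) eclipsed 9.9; OCH3(120°)/CN(120°) eclipsed 8.8; H(240°)/COOH(240°) eclipsed 6.3 → 25.0 kJ/mol.

25.0 kJ/mol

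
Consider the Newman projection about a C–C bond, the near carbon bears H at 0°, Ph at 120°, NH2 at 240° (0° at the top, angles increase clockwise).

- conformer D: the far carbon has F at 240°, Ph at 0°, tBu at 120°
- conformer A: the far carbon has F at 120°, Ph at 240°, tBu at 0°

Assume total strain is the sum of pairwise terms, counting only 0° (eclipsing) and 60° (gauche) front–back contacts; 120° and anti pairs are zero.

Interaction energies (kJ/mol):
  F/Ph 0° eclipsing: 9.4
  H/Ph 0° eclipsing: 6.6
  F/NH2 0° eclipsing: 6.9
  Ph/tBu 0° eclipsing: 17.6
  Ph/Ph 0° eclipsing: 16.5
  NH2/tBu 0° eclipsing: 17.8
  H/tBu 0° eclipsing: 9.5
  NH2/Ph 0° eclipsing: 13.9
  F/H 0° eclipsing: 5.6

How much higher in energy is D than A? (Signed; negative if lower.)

D (eclipsed): H(0°)/Ph(0°) eclipsed 6.6; Ph(120°)/tBu(120°) eclipsed 17.6; NH2(240°)/F(240°) eclipsed 6.9 → 31.1 kJ/mol.
A (eclipsed): H(0°)/tBu(0°) eclipsed 9.5; Ph(120°)/F(120°) eclipsed 9.4; NH2(240°)/Ph(240°) eclipsed 13.9 → 32.8 kJ/mol.
E(D) − E(A) = 31.1 − 32.8 = -1.7 kJ/mol.

-1.7 kJ/mol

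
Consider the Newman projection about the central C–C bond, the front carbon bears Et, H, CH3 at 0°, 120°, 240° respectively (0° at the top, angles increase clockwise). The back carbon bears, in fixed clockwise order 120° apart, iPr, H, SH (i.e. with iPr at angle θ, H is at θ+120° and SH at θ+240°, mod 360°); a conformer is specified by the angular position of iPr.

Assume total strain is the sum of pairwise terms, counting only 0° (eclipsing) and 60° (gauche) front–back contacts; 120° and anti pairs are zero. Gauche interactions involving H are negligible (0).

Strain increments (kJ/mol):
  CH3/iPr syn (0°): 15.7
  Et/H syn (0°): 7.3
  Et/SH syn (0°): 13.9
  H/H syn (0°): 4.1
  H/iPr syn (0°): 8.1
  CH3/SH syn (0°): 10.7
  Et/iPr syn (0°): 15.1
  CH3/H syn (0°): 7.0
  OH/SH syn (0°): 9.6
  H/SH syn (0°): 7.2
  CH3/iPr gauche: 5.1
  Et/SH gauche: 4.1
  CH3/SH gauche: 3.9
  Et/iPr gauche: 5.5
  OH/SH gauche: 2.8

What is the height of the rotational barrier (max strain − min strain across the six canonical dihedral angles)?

iPr at 0° (eclipsed): Et(0°)/iPr(0°) eclipsed 15.1; H(120°)/H(120°) eclipsed 4.1; CH3(240°)/SH(240°) eclipsed 10.7 → 29.9 kJ/mol.
iPr at 60° (staggered): Et(0°)/iPr(60°) gauche 5.5; Et(0°)/SH(300°) gauche 4.1; CH3(240°)/SH(300°) gauche 3.9 → 13.5 kJ/mol.
iPr at 120° (eclipsed): Et(0°)/SH(0°) eclipsed 13.9; H(120°)/iPr(120°) eclipsed 8.1; CH3(240°)/H(240°) eclipsed 7.0 → 29.0 kJ/mol.
iPr at 180° (staggered): Et(0°)/SH(60°) gauche 4.1; CH3(240°)/iPr(180°) gauche 5.1 → 9.2 kJ/mol.
iPr at 240° (eclipsed): Et(0°)/H(0°) eclipsed 7.3; H(120°)/SH(120°) eclipsed 7.2; CH3(240°)/iPr(240°) eclipsed 15.7 → 30.2 kJ/mol.
iPr at 300° (staggered): Et(0°)/iPr(300°) gauche 5.5; CH3(240°)/iPr(300°) gauche 5.1; CH3(240°)/SH(180°) gauche 3.9 → 14.5 kJ/mol.
Max at 240° (30.2 kJ/mol), min at 180° (9.2 kJ/mol); barrier = 21.0 kJ/mol.

21.0 kJ/mol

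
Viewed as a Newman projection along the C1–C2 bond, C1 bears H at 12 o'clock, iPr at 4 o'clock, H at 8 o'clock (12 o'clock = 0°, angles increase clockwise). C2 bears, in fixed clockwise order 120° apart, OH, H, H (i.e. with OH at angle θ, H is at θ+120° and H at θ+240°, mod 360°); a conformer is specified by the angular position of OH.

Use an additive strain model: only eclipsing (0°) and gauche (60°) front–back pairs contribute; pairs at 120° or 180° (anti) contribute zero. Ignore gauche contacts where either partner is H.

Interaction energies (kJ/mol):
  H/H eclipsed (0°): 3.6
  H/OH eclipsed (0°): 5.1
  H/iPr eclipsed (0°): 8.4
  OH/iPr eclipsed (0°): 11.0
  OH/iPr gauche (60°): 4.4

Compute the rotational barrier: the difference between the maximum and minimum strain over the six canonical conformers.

OH at 0° is eclipsed. H at 0° is eclipsed with OH at 0° (5.1); iPr at 120° is eclipsed with H at 120° (8.4); H at 240° is eclipsed with H at 240° (3.6). Total 17.1 kJ/mol.
OH at 60° is staggered. iPr at 120° is gauche with OH at 60° (4.4). Total 4.4 kJ/mol.
OH at 120° is eclipsed. H at 0° is eclipsed with H at 0° (3.6); iPr at 120° is eclipsed with OH at 120° (11.0); H at 240° is eclipsed with H at 240° (3.6). Total 18.2 kJ/mol.
OH at 180° is staggered. iPr at 120° is gauche with OH at 180° (4.4). Total 4.4 kJ/mol.
OH at 240° is eclipsed. H at 0° is eclipsed with H at 0° (3.6); iPr at 120° is eclipsed with H at 120° (8.4); H at 240° is eclipsed with OH at 240° (5.1). Total 17.1 kJ/mol.
OH at 300° (staggered): no non-H gauche contacts → 0.0 kJ/mol.
Max at 120° (18.2 kJ/mol), min at 300° (0.0 kJ/mol); barrier = 18.2 kJ/mol.

18.2 kJ/mol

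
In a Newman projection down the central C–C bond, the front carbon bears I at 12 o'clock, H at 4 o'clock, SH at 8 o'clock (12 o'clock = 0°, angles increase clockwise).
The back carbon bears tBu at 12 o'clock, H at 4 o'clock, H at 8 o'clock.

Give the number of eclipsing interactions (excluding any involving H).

1

Non-H eclipsing pairs: I(0°)/tBu(0°) — 1 interaction.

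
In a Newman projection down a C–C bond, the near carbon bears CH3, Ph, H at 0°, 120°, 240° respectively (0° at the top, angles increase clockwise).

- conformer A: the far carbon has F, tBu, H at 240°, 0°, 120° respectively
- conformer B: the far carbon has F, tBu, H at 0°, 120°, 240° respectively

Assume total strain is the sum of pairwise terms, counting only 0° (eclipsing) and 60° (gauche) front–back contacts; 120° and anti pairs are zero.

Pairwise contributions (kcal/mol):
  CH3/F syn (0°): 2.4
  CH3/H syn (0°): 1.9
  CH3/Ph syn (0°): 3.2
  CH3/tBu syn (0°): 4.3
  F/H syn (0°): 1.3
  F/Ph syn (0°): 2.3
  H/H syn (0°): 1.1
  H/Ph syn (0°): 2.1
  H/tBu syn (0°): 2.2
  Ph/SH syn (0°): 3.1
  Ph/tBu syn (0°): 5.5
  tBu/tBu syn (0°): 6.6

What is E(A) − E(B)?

A is eclipsed. CH3 at 0° is eclipsed with tBu at 0° (4.3); Ph at 120° is eclipsed with H at 120° (2.1); H at 240° is eclipsed with F at 240° (1.3). Total 7.7 kcal/mol.
B is eclipsed. CH3 at 0° is eclipsed with F at 0° (2.4); Ph at 120° is eclipsed with tBu at 120° (5.5); H at 240° is eclipsed with H at 240° (1.1). Total 9.0 kcal/mol.
E(A) − E(B) = 7.7 − 9.0 = -1.3 kcal/mol.

-1.3 kcal/mol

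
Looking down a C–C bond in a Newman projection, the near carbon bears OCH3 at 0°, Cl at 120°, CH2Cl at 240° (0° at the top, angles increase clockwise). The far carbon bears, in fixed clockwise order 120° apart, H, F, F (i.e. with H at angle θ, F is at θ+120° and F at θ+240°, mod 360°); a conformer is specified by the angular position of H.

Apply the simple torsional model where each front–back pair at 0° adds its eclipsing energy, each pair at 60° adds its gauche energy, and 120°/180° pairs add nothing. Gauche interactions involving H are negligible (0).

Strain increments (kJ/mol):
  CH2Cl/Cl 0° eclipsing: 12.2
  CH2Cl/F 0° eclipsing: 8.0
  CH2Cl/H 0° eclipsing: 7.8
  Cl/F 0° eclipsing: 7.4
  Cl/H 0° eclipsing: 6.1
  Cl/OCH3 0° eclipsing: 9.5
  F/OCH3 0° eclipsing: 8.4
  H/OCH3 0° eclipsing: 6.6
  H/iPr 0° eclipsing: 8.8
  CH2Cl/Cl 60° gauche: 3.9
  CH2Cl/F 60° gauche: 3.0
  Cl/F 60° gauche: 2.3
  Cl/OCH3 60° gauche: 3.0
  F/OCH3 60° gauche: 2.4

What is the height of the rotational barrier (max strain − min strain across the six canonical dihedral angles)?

H at 0° (eclipsed): OCH3(0°)/H(0°) eclipsed 6.6; Cl(120°)/F(120°) eclipsed 7.4; CH2Cl(240°)/F(240°) eclipsed 8.0 → 22.0 kJ/mol.
H at 60° (staggered): OCH3(0°)/F(300°) gauche 2.4; Cl(120°)/F(180°) gauche 2.3; CH2Cl(240°)/F(180°) gauche 3.0; CH2Cl(240°)/F(300°) gauche 3.0 → 10.7 kJ/mol.
H at 120° (eclipsed): OCH3(0°)/F(0°) eclipsed 8.4; Cl(120°)/H(120°) eclipsed 6.1; CH2Cl(240°)/F(240°) eclipsed 8.0 → 22.5 kJ/mol.
H at 180° (staggered): OCH3(0°)/F(300°) gauche 2.4; OCH3(0°)/F(60°) gauche 2.4; Cl(120°)/F(60°) gauche 2.3; CH2Cl(240°)/F(300°) gauche 3.0 → 10.1 kJ/mol.
H at 240° (eclipsed): OCH3(0°)/F(0°) eclipsed 8.4; Cl(120°)/F(120°) eclipsed 7.4; CH2Cl(240°)/H(240°) eclipsed 7.8 → 23.6 kJ/mol.
H at 300° (staggered): OCH3(0°)/F(60°) gauche 2.4; Cl(120°)/F(60°) gauche 2.3; Cl(120°)/F(180°) gauche 2.3; CH2Cl(240°)/F(180°) gauche 3.0 → 10.0 kJ/mol.
Max at 240° (23.6 kJ/mol), min at 300° (10.0 kJ/mol); barrier = 13.6 kJ/mol.

13.6 kJ/mol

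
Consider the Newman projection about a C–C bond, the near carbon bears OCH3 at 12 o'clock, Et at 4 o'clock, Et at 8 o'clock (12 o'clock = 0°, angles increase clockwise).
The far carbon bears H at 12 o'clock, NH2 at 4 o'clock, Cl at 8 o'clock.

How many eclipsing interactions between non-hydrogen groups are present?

Non-H eclipsing pairs: Et(120°)/NH2(120°); Et(240°)/Cl(240°) — 2 interactions.

2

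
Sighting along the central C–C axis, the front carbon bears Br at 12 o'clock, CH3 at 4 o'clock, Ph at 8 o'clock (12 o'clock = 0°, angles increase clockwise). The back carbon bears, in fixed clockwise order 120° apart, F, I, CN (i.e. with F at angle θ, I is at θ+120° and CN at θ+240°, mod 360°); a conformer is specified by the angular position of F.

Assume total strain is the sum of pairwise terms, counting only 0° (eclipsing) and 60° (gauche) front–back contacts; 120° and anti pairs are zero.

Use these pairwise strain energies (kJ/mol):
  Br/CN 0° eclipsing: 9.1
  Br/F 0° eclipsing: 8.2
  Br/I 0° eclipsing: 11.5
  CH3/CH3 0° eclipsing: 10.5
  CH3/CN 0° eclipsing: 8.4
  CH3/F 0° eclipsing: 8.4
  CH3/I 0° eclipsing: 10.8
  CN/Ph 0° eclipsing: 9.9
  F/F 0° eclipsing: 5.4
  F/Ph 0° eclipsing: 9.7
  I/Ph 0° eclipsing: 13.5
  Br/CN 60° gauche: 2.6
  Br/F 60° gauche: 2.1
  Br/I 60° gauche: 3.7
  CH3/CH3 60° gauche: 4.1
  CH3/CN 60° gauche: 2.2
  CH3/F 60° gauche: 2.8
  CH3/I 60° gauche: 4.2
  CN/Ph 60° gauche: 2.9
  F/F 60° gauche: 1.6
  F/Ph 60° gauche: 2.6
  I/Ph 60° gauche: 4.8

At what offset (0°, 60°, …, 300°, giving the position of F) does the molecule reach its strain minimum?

F at 0° is eclipsed. Br at 0° is eclipsed with F at 0° (8.2); CH3 at 120° is eclipsed with I at 120° (10.8); Ph at 240° is eclipsed with CN at 240° (9.9). Total 28.9 kJ/mol.
F at 60° is staggered. Br at 0° is gauche with F at 60° (2.1); Br at 0° is gauche with CN at 300° (2.6); CH3 at 120° is gauche with F at 60° (2.8); CH3 at 120° is gauche with I at 180° (4.2); Ph at 240° is gauche with I at 180° (4.8); Ph at 240° is gauche with CN at 300° (2.9). Total 19.4 kJ/mol.
F at 120° is eclipsed. Br at 0° is eclipsed with CN at 0° (9.1); CH3 at 120° is eclipsed with F at 120° (8.4); Ph at 240° is eclipsed with I at 240° (13.5). Total 31.0 kJ/mol.
F at 180° is staggered. Br at 0° is gauche with I at 300° (3.7); Br at 0° is gauche with CN at 60° (2.6); CH3 at 120° is gauche with F at 180° (2.8); CH3 at 120° is gauche with CN at 60° (2.2); Ph at 240° is gauche with F at 180° (2.6); Ph at 240° is gauche with I at 300° (4.8). Total 18.7 kJ/mol.
F at 240° is eclipsed. Br at 0° is eclipsed with I at 0° (11.5); CH3 at 120° is eclipsed with CN at 120° (8.4); Ph at 240° is eclipsed with F at 240° (9.7). Total 29.6 kJ/mol.
F at 300° is staggered. Br at 0° is gauche with F at 300° (2.1); Br at 0° is gauche with I at 60° (3.7); CH3 at 120° is gauche with I at 60° (4.2); CH3 at 120° is gauche with CN at 180° (2.2); Ph at 240° is gauche with F at 300° (2.6); Ph at 240° is gauche with CN at 180° (2.9). Total 17.7 kJ/mol.
The minimum (17.7 kJ/mol) occurs with F at 300°.

300°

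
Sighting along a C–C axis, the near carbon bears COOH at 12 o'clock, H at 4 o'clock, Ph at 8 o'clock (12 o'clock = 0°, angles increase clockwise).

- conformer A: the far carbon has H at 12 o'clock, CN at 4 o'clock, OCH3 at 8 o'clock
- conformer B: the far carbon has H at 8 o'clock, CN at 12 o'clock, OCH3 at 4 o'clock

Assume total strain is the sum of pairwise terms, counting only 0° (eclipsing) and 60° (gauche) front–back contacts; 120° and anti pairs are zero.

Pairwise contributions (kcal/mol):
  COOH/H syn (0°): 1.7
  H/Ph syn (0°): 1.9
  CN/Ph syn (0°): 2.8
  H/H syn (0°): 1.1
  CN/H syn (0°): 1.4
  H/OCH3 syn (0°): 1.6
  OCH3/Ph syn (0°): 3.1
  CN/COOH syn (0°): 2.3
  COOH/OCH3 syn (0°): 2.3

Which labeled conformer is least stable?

A (eclipsed): COOH–H eclipsed, H–CN eclipsed, Ph–OCH3 eclipsed; 1.7 + 1.4 + 3.1 = 6.2 kcal/mol.
B (eclipsed): COOH–CN eclipsed, H–OCH3 eclipsed, Ph–H eclipsed; 2.3 + 1.6 + 1.9 = 5.8 kcal/mol.
A has the highest total (6.2 kcal/mol).

A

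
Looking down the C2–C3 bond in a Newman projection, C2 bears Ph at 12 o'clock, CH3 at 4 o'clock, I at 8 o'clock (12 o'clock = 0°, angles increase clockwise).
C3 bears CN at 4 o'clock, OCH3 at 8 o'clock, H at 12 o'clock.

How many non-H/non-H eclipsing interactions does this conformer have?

Non-H eclipsing pairs: CH3(120°)/CN(120°); I(240°)/OCH3(240°) — 2 interactions.

2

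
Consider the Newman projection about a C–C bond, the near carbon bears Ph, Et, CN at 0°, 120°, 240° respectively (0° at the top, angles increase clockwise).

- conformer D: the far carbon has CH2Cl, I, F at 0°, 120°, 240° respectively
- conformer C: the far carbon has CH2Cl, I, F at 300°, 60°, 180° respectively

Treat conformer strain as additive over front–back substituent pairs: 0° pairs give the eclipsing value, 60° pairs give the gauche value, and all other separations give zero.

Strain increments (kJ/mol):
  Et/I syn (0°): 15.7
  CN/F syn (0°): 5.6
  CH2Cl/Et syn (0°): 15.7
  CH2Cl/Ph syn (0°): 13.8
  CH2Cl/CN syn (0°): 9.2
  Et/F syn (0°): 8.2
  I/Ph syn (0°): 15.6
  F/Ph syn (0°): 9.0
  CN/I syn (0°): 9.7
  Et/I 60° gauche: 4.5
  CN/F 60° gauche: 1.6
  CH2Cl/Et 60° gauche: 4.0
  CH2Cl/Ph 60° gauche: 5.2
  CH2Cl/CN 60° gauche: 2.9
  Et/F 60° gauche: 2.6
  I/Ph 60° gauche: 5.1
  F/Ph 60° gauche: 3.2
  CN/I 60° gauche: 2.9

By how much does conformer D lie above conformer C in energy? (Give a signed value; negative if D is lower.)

D (eclipsed): Ph(0°)/CH2Cl(0°) eclipsed 13.8; Et(120°)/I(120°) eclipsed 15.7; CN(240°)/F(240°) eclipsed 5.6 → 35.1 kJ/mol.
C (staggered): Ph(0°)/CH2Cl(300°) gauche 5.2; Ph(0°)/I(60°) gauche 5.1; Et(120°)/I(60°) gauche 4.5; Et(120°)/F(180°) gauche 2.6; CN(240°)/CH2Cl(300°) gauche 2.9; CN(240°)/F(180°) gauche 1.6 → 21.9 kJ/mol.
E(D) − E(C) = 35.1 − 21.9 = +13.2 kJ/mol.

+13.2 kJ/mol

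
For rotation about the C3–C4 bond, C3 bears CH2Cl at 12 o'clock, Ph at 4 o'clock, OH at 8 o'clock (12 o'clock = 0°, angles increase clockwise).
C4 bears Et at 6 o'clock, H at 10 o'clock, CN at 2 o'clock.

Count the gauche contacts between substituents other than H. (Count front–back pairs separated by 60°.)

Non-H gauche pairs: CH2Cl(0°)/CN(60°); Ph(120°)/Et(180°); Ph(120°)/CN(60°); OH(240°)/Et(180°) — 4 interactions.

4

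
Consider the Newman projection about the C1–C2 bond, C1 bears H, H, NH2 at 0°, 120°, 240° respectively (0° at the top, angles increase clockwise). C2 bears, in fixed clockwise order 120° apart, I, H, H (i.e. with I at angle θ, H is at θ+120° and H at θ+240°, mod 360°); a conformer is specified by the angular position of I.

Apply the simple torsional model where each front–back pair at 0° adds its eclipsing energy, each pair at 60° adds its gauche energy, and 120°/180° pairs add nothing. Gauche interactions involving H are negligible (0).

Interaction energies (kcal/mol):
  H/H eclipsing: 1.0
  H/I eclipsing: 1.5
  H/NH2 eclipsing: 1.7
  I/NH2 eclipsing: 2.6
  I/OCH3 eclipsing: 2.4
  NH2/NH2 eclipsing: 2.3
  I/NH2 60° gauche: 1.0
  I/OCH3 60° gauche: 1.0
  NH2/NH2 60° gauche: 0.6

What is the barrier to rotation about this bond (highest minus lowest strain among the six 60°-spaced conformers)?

4.6 kcal/mol

I at 0° (eclipsed): H(0°)/I(0°) eclipsed 1.5; H(120°)/H(120°) eclipsed 1.0; NH2(240°)/H(240°) eclipsed 1.7 → 4.2 kcal/mol.
I at 60° (staggered): no non-H gauche contacts → 0.0 kcal/mol.
I at 120° (eclipsed): H(0°)/H(0°) eclipsed 1.0; H(120°)/I(120°) eclipsed 1.5; NH2(240°)/H(240°) eclipsed 1.7 → 4.2 kcal/mol.
I at 180° (staggered): NH2(240°)/I(180°) gauche 1.0 → 1.0 kcal/mol.
I at 240° (eclipsed): H(0°)/H(0°) eclipsed 1.0; H(120°)/H(120°) eclipsed 1.0; NH2(240°)/I(240°) eclipsed 2.6 → 4.6 kcal/mol.
I at 300° (staggered): NH2(240°)/I(300°) gauche 1.0 → 1.0 kcal/mol.
Max at 240° (4.6 kcal/mol), min at 60° (0.0 kcal/mol); barrier = 4.6 kcal/mol.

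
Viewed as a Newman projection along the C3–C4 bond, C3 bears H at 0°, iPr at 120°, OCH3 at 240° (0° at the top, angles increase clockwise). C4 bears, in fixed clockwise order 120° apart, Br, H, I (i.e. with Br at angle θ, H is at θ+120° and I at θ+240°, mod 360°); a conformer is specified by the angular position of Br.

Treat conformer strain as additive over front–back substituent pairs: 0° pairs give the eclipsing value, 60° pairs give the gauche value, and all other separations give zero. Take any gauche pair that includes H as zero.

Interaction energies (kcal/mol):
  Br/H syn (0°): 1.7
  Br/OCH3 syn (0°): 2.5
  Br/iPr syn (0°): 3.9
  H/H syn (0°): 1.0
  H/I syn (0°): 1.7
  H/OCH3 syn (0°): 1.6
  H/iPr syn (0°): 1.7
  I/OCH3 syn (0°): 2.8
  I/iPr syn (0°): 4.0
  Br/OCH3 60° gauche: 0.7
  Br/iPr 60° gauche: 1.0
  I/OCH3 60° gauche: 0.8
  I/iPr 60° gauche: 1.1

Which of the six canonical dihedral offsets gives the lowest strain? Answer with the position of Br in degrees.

60°

Br at 0° (eclipsed): H(0°)/Br(0°) eclipsed 1.7; iPr(120°)/H(120°) eclipsed 1.7; OCH3(240°)/I(240°) eclipsed 2.8 → 6.2 kcal/mol.
Br at 60° (staggered): iPr(120°)/Br(60°) gauche 1.0; OCH3(240°)/I(300°) gauche 0.8 → 1.8 kcal/mol.
Br at 120° (eclipsed): H(0°)/I(0°) eclipsed 1.7; iPr(120°)/Br(120°) eclipsed 3.9; OCH3(240°)/H(240°) eclipsed 1.6 → 7.2 kcal/mol.
Br at 180° (staggered): iPr(120°)/Br(180°) gauche 1.0; iPr(120°)/I(60°) gauche 1.1; OCH3(240°)/Br(180°) gauche 0.7 → 2.8 kcal/mol.
Br at 240° (eclipsed): H(0°)/H(0°) eclipsed 1.0; iPr(120°)/I(120°) eclipsed 4.0; OCH3(240°)/Br(240°) eclipsed 2.5 → 7.5 kcal/mol.
Br at 300° (staggered): iPr(120°)/I(180°) gauche 1.1; OCH3(240°)/Br(300°) gauche 0.7; OCH3(240°)/I(180°) gauche 0.8 → 2.6 kcal/mol.
The minimum (1.8 kcal/mol) occurs with Br at 60°.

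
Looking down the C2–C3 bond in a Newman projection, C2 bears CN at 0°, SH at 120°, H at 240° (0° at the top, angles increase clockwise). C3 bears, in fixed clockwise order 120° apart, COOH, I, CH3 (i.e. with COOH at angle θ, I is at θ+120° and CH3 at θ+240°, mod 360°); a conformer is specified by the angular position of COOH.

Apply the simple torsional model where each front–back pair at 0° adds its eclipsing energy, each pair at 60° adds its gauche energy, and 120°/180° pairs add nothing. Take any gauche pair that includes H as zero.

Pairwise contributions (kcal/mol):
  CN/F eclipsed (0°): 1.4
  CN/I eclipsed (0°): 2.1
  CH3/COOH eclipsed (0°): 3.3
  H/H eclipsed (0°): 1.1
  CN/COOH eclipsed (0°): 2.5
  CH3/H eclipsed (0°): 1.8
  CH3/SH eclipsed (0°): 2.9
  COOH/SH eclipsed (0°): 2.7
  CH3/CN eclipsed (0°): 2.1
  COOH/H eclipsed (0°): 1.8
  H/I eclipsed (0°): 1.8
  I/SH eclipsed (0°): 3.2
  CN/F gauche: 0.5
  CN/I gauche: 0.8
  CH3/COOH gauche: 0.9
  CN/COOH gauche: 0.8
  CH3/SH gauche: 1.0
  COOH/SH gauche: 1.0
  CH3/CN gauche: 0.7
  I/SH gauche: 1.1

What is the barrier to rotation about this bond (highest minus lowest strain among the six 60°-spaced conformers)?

4.0 kcal/mol

COOH at 0° (eclipsed): CN(0°)/COOH(0°) eclipsed 2.5; SH(120°)/I(120°) eclipsed 3.2; H(240°)/CH3(240°) eclipsed 1.8 → 7.5 kcal/mol.
COOH at 60° (staggered): CN(0°)/COOH(60°) gauche 0.8; CN(0°)/CH3(300°) gauche 0.7; SH(120°)/COOH(60°) gauche 1.0; SH(120°)/I(180°) gauche 1.1 → 3.6 kcal/mol.
COOH at 120° (eclipsed): CN(0°)/CH3(0°) eclipsed 2.1; SH(120°)/COOH(120°) eclipsed 2.7; H(240°)/I(240°) eclipsed 1.8 → 6.6 kcal/mol.
COOH at 180° (staggered): CN(0°)/I(300°) gauche 0.8; CN(0°)/CH3(60°) gauche 0.7; SH(120°)/COOH(180°) gauche 1.0; SH(120°)/CH3(60°) gauche 1.0 → 3.5 kcal/mol.
COOH at 240° (eclipsed): CN(0°)/I(0°) eclipsed 2.1; SH(120°)/CH3(120°) eclipsed 2.9; H(240°)/COOH(240°) eclipsed 1.8 → 6.8 kcal/mol.
COOH at 300° (staggered): CN(0°)/COOH(300°) gauche 0.8; CN(0°)/I(60°) gauche 0.8; SH(120°)/I(60°) gauche 1.1; SH(120°)/CH3(180°) gauche 1.0 → 3.7 kcal/mol.
Max at 0° (7.5 kcal/mol), min at 180° (3.5 kcal/mol); barrier = 4.0 kcal/mol.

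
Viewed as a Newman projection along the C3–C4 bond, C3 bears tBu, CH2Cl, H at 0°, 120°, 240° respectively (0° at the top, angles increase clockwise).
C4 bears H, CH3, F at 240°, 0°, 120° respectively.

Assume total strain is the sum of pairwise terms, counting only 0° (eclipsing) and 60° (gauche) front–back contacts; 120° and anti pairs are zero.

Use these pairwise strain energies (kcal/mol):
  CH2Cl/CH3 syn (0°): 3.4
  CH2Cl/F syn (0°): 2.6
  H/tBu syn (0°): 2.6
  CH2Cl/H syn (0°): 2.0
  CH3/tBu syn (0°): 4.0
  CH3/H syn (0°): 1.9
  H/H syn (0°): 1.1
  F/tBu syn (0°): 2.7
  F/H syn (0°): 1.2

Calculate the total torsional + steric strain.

This conformer (eclipsed): tBu(0°)/CH3(0°) eclipsed 4.0; CH2Cl(120°)/F(120°) eclipsed 2.6; H(240°)/H(240°) eclipsed 1.1 → 7.7 kcal/mol.

7.7 kcal/mol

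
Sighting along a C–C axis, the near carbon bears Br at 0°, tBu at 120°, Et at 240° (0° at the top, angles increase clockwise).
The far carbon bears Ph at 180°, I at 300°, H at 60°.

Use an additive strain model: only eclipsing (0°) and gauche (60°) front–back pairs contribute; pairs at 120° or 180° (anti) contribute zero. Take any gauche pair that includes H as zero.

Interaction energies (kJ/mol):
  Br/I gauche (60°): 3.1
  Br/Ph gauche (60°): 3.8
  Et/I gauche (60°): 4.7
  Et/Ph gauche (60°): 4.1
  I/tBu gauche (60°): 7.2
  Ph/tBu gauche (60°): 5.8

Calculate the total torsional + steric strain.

This conformer is staggered. Br at 0° is gauche with I at 300° (3.1); tBu at 120° is gauche with Ph at 180° (5.8); Et at 240° is gauche with Ph at 180° (4.1); Et at 240° is gauche with I at 300° (4.7). Total 17.7 kJ/mol.

17.7 kJ/mol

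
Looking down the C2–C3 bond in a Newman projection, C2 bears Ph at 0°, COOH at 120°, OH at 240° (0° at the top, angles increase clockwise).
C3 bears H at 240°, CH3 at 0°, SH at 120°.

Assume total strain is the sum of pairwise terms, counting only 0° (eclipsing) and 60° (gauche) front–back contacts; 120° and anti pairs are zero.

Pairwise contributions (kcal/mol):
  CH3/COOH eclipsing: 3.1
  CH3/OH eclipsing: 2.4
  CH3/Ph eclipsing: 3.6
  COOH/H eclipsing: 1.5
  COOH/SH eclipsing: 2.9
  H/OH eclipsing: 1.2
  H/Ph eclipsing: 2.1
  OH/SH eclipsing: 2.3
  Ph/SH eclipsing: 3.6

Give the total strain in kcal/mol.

This conformer is eclipsed. Ph at 0° is eclipsed with CH3 at 0° (3.6); COOH at 120° is eclipsed with SH at 120° (2.9); OH at 240° is eclipsed with H at 240° (1.2). Total 7.7 kcal/mol.

7.7 kcal/mol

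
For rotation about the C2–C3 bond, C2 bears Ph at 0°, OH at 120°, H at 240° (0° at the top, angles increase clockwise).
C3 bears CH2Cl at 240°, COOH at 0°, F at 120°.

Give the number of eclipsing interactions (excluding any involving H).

2

Non-H eclipsing pairs: Ph(0°)/COOH(0°); OH(120°)/F(120°) — 2 interactions.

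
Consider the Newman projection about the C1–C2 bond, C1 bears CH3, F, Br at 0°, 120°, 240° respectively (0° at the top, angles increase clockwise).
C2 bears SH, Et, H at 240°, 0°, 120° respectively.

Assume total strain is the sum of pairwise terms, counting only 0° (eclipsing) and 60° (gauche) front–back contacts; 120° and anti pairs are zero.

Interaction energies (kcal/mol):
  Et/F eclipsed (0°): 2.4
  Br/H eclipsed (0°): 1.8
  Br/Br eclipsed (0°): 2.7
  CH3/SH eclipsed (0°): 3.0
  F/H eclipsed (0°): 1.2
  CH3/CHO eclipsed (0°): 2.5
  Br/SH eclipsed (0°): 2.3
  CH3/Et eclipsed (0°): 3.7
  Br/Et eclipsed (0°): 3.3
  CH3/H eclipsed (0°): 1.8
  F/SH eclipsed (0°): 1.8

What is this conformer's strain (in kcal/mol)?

7.2 kcal/mol

This conformer is eclipsed. CH3 at 0° is eclipsed with Et at 0° (3.7); F at 120° is eclipsed with H at 120° (1.2); Br at 240° is eclipsed with SH at 240° (2.3). Total 7.2 kcal/mol.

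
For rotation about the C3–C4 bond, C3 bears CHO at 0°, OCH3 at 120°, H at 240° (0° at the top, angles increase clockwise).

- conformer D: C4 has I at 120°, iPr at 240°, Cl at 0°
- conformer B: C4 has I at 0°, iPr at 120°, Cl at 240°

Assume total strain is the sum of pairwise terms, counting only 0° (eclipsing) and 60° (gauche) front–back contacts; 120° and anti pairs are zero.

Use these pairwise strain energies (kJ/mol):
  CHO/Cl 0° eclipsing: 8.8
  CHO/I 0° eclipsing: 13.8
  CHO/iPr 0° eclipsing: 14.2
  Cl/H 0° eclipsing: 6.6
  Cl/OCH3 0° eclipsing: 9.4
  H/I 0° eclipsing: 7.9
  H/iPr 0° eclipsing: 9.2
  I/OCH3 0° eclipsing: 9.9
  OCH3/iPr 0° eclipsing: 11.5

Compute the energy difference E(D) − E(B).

-4.0 kJ/mol

D (eclipsed): CHO(0°)/Cl(0°) eclipsed 8.8; OCH3(120°)/I(120°) eclipsed 9.9; H(240°)/iPr(240°) eclipsed 9.2 → 27.9 kJ/mol.
B (eclipsed): CHO(0°)/I(0°) eclipsed 13.8; OCH3(120°)/iPr(120°) eclipsed 11.5; H(240°)/Cl(240°) eclipsed 6.6 → 31.9 kJ/mol.
E(D) − E(B) = 27.9 − 31.9 = -4.0 kJ/mol.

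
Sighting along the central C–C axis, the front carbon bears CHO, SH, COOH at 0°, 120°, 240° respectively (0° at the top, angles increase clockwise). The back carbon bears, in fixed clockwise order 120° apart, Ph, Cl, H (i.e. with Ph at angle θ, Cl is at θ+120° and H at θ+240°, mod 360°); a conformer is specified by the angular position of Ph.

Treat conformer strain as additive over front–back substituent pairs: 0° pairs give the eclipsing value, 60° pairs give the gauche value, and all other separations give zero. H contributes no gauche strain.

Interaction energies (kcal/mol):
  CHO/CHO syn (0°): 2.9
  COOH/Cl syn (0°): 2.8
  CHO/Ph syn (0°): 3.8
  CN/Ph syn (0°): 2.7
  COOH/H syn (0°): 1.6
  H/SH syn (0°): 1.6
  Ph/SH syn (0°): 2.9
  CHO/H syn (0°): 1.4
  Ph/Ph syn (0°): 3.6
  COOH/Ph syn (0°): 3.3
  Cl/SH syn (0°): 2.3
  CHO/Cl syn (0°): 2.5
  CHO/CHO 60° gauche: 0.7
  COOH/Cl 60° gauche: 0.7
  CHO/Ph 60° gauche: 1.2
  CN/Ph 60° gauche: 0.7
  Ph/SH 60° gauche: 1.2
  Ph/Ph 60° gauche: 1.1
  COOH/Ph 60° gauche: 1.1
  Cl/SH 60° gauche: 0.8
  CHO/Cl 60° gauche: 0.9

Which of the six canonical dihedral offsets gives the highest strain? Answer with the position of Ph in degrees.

Ph at 0° is eclipsed. CHO at 0° is eclipsed with Ph at 0° (3.8); SH at 120° is eclipsed with Cl at 120° (2.3); COOH at 240° is eclipsed with H at 240° (1.6). Total 7.7 kcal/mol.
Ph at 60° is staggered. CHO at 0° is gauche with Ph at 60° (1.2); SH at 120° is gauche with Ph at 60° (1.2); SH at 120° is gauche with Cl at 180° (0.8); COOH at 240° is gauche with Cl at 180° (0.7). Total 3.9 kcal/mol.
Ph at 120° is eclipsed. CHO at 0° is eclipsed with H at 0° (1.4); SH at 120° is eclipsed with Ph at 120° (2.9); COOH at 240° is eclipsed with Cl at 240° (2.8). Total 7.1 kcal/mol.
Ph at 180° is staggered. CHO at 0° is gauche with Cl at 300° (0.9); SH at 120° is gauche with Ph at 180° (1.2); COOH at 240° is gauche with Ph at 180° (1.1); COOH at 240° is gauche with Cl at 300° (0.7). Total 3.9 kcal/mol.
Ph at 240° is eclipsed. CHO at 0° is eclipsed with Cl at 0° (2.5); SH at 120° is eclipsed with H at 120° (1.6); COOH at 240° is eclipsed with Ph at 240° (3.3). Total 7.4 kcal/mol.
Ph at 300° is staggered. CHO at 0° is gauche with Ph at 300° (1.2); CHO at 0° is gauche with Cl at 60° (0.9); SH at 120° is gauche with Cl at 60° (0.8); COOH at 240° is gauche with Ph at 300° (1.1). Total 4.0 kcal/mol.
The maximum (7.7 kcal/mol) occurs with Ph at 0°.

0°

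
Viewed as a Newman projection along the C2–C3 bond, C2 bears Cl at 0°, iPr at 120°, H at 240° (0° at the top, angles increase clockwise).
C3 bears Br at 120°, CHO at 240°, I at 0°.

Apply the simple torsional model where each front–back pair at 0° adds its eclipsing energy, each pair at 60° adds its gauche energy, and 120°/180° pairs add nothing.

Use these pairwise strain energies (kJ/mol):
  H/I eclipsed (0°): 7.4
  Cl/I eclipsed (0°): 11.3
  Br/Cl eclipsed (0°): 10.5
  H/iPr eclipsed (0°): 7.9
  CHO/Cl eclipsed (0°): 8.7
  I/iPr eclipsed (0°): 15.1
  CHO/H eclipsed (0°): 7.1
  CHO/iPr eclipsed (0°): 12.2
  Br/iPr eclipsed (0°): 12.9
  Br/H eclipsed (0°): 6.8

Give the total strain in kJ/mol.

This conformer (eclipsed): Cl(0°)/I(0°) eclipsed 11.3; iPr(120°)/Br(120°) eclipsed 12.9; H(240°)/CHO(240°) eclipsed 7.1 → 31.3 kJ/mol.

31.3 kJ/mol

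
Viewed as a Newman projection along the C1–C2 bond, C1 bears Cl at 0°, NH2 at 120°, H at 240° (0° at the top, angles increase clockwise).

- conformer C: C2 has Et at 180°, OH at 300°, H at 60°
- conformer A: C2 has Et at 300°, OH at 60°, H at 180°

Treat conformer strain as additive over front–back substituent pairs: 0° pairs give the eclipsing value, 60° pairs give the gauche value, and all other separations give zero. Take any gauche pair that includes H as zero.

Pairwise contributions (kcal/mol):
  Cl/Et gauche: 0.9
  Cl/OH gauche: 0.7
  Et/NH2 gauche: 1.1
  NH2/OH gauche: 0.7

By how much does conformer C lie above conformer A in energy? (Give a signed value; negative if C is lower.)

-0.5 kcal/mol

C (staggered): Cl–OH gauche, NH2–Et gauche; 0.7 + 1.1 = 1.8 kcal/mol.
A (staggered): Cl–Et gauche, Cl–OH gauche, NH2–OH gauche; 0.9 + 0.7 + 0.7 = 2.3 kcal/mol.
E(C) − E(A) = 1.8 − 2.3 = -0.5 kcal/mol.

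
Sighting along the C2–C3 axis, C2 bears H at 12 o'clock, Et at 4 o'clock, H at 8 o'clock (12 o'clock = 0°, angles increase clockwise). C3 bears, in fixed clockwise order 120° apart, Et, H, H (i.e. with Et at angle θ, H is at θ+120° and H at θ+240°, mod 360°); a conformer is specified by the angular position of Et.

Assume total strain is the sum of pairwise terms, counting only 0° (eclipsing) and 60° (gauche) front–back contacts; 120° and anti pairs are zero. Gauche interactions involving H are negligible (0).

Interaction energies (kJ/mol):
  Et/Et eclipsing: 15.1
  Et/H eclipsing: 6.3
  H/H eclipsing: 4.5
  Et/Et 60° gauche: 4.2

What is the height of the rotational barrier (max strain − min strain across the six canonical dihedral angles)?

24.1 kJ/mol

Et at 0° is eclipsed. H at 0° is eclipsed with Et at 0° (6.3); Et at 120° is eclipsed with H at 120° (6.3); H at 240° is eclipsed with H at 240° (4.5). Total 17.1 kJ/mol.
Et at 60° is staggered. Et at 120° is gauche with Et at 60° (4.2). Total 4.2 kJ/mol.
Et at 120° is eclipsed. H at 0° is eclipsed with H at 0° (4.5); Et at 120° is eclipsed with Et at 120° (15.1); H at 240° is eclipsed with H at 240° (4.5). Total 24.1 kJ/mol.
Et at 180° is staggered. Et at 120° is gauche with Et at 180° (4.2). Total 4.2 kJ/mol.
Et at 240° is eclipsed. H at 0° is eclipsed with H at 0° (4.5); Et at 120° is eclipsed with H at 120° (6.3); H at 240° is eclipsed with Et at 240° (6.3). Total 17.1 kJ/mol.
Et at 300° (staggered): no non-H gauche contacts → 0.0 kJ/mol.
Max at 120° (24.1 kJ/mol), min at 300° (0.0 kJ/mol); barrier = 24.1 kJ/mol.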